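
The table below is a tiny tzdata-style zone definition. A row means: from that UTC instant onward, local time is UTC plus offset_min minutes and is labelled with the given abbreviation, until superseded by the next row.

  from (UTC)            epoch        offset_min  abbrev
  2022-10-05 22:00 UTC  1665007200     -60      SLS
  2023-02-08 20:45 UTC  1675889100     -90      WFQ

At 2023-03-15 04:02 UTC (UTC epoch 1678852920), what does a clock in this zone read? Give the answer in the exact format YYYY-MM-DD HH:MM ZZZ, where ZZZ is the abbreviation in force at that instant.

Query: 2023-03-15 04:02 UTC
Rule 2/2 (WFQ, -01:30): 2023-02-08 20:45 UTC ≤ query < +∞
4·60 + 2 - 90 = 152 min
152 = 0·1440 + 152; 152 = 2·60 + 32 → 02:32, same day
→ 2023-03-15 02:32 WFQ

2023-03-15 02:32 WFQ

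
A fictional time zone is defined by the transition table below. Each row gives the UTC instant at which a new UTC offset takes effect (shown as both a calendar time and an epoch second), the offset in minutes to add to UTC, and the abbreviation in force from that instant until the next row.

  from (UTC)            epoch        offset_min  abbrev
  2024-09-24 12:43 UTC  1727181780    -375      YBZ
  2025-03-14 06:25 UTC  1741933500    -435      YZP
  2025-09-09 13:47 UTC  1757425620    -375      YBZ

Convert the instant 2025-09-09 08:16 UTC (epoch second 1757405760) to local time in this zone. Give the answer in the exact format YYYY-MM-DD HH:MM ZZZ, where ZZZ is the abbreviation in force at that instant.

2025-09-09 01:01 YZP

Query: 2025-09-09 08:16 UTC
Rule 2/3 (YZP, -07:15): 2025-03-14 06:25 UTC ≤ query < 2025-09-09 13:47 UTC
8·60 + 16 - 435 = 61 min
61 = 0·1440 + 61; 61 = 1·60 + 1 → 01:01, same day
→ 2025-09-09 01:01 YZP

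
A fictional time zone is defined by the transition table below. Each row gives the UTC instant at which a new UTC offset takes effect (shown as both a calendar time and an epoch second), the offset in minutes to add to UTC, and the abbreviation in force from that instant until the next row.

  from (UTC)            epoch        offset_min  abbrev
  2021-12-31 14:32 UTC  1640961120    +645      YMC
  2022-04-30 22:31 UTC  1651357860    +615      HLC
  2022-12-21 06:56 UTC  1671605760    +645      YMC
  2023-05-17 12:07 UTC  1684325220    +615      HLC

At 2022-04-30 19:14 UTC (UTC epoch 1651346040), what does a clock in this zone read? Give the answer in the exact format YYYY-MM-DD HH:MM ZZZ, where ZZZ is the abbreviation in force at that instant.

2022-05-01 05:59 YMC

Query: 2022-04-30 19:14 UTC
Rule 1/4 (YMC, +10:45): 2021-12-31 14:32 UTC ≤ query < 2022-04-30 22:31 UTC
19·60 + 14 + 645 = 1799 min
1799 = 1·1440 + 359; 359 = 5·60 + 59 → 05:59, 2022-04-30 + 1 day = 2022-05-01
→ 2022-05-01 05:59 YMC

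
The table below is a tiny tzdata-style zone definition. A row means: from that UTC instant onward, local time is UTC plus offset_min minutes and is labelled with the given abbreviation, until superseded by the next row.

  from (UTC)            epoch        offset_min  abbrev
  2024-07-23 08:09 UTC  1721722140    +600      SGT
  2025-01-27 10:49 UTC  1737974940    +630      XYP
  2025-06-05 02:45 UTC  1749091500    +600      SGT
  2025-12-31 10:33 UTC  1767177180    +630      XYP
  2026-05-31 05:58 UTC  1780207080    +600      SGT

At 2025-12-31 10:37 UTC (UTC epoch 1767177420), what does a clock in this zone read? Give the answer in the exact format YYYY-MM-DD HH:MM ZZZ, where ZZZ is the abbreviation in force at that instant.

2025-12-31 21:07 XYP

Query: 2025-12-31 10:37 UTC
Rule 4/5 (XYP, +10:30): 2025-12-31 10:33 UTC ≤ query < 2026-05-31 05:58 UTC
10·60 + 37 + 630 = 1267 min
1267 = 0·1440 + 1267; 1267 = 21·60 + 7 → 21:07, same day
→ 2025-12-31 21:07 XYP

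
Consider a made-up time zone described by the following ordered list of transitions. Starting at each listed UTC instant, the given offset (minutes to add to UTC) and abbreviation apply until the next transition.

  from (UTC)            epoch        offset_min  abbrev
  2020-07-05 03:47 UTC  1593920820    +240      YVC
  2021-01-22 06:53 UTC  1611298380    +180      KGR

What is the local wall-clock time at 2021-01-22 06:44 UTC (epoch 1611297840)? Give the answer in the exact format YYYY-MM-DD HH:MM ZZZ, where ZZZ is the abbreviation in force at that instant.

2021-01-22 10:44 YVC

Query: 2021-01-22 06:44 UTC
Rule 1/2 (YVC, +04:00): 2020-07-05 03:47 UTC ≤ query < 2021-01-22 06:53 UTC
6·60 + 44 + 240 = 644 min
644 = 0·1440 + 644; 644 = 10·60 + 44 → 10:44, same day
→ 2021-01-22 10:44 YVC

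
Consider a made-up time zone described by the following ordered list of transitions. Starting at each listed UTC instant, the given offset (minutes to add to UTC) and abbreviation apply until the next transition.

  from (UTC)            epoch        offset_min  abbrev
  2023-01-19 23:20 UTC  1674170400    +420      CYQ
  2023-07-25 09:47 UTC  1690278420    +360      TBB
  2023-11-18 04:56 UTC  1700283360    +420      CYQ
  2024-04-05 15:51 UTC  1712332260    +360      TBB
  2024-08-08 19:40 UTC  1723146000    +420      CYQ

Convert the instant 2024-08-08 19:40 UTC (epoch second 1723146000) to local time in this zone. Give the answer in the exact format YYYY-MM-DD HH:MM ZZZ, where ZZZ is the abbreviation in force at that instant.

Query: 2024-08-08 19:40 UTC
Rule 5/5 (CYQ, +07:00): 2024-08-08 19:40 UTC ≤ query < +∞
19·60 + 40 + 420 = 1600 min
1600 = 1·1440 + 160; 160 = 2·60 + 40 → 02:40, 2024-08-08 + 1 day = 2024-08-09
→ 2024-08-09 02:40 CYQ

2024-08-09 02:40 CYQ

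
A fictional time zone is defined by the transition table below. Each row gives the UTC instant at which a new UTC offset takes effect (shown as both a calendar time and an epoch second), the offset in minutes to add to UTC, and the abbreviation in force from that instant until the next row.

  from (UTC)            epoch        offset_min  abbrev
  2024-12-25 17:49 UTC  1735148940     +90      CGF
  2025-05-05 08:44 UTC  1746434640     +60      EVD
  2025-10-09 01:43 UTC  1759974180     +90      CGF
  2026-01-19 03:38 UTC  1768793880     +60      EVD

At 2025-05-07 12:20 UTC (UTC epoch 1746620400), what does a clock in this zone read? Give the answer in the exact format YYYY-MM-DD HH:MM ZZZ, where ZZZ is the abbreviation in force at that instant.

Query: 2025-05-07 12:20 UTC
Rule 2/4 (EVD, +01:00): 2025-05-05 08:44 UTC ≤ query < 2025-10-09 01:43 UTC
12·60 + 20 + 60 = 800 min
800 = 0·1440 + 800; 800 = 13·60 + 20 → 13:20, same day
→ 2025-05-07 13:20 EVD

2025-05-07 13:20 EVD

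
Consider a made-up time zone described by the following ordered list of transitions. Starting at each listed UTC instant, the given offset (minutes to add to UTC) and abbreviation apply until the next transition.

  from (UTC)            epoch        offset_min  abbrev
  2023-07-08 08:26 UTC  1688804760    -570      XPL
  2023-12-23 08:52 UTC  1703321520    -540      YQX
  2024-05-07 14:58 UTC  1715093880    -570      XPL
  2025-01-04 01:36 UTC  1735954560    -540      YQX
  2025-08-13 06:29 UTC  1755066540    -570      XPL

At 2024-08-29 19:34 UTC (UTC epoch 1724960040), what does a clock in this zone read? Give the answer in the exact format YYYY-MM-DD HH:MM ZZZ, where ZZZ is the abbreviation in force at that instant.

Query: 2024-08-29 19:34 UTC
Rule 3/5 (XPL, -09:30): 2024-05-07 14:58 UTC ≤ query < 2025-01-04 01:36 UTC
19·60 + 34 - 570 = 604 min
604 = 0·1440 + 604; 604 = 10·60 + 4 → 10:04, same day
→ 2024-08-29 10:04 XPL

2024-08-29 10:04 XPL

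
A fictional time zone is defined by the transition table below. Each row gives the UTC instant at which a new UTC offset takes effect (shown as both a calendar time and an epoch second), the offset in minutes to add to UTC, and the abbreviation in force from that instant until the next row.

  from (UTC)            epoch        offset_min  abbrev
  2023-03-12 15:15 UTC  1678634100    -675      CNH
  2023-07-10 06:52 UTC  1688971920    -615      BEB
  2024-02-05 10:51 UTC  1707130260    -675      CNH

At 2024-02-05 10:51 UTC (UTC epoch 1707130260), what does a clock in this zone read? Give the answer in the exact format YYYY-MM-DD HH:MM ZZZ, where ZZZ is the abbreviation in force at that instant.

2024-02-04 23:36 CNH

Query: 2024-02-05 10:51 UTC
Rule 3/3 (CNH, -11:15): 2024-02-05 10:51 UTC ≤ query < +∞
10·60 + 51 - 675 = -24 min
-24 = -1·1440 + 1416; 1416 = 23·60 + 36 → 23:36, 2024-02-05 - 1 day = 2024-02-04
→ 2024-02-04 23:36 CNH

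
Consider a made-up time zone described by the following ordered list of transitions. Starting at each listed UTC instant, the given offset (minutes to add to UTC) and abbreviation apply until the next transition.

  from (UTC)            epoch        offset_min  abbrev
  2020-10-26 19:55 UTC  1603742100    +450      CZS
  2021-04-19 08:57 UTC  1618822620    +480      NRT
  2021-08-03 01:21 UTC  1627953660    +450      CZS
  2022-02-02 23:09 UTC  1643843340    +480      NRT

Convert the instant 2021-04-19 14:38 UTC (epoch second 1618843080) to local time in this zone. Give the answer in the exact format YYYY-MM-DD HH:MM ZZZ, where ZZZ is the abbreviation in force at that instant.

Query: 2021-04-19 14:38 UTC
Rule 2/4 (NRT, +08:00): 2021-04-19 08:57 UTC ≤ query < 2021-08-03 01:21 UTC
14·60 + 38 + 480 = 1358 min
1358 = 0·1440 + 1358; 1358 = 22·60 + 38 → 22:38, same day
→ 2021-04-19 22:38 NRT

2021-04-19 22:38 NRT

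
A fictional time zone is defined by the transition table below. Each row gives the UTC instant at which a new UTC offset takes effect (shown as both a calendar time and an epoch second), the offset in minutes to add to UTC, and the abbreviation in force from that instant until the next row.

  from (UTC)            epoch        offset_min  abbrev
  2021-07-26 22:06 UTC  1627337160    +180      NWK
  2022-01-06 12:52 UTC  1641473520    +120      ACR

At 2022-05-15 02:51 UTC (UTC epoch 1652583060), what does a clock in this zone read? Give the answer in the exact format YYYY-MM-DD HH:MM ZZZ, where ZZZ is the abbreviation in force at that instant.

2022-05-15 04:51 ACR

Query: 2022-05-15 02:51 UTC
Rule 2/2 (ACR, +02:00): 2022-01-06 12:52 UTC ≤ query < +∞
2·60 + 51 + 120 = 291 min
291 = 0·1440 + 291; 291 = 4·60 + 51 → 04:51, same day
→ 2022-05-15 04:51 ACR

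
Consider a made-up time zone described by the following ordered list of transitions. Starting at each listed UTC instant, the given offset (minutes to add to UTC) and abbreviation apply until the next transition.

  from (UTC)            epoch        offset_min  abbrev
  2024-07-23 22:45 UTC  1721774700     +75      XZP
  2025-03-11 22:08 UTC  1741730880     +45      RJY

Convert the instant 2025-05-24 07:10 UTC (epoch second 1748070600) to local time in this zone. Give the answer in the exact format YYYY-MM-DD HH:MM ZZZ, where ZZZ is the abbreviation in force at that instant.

2025-05-24 07:55 RJY

Query: 2025-05-24 07:10 UTC
Rule 2/2 (RJY, +00:45): 2025-03-11 22:08 UTC ≤ query < +∞
7·60 + 10 + 45 = 475 min
475 = 0·1440 + 475; 475 = 7·60 + 55 → 07:55, same day
→ 2025-05-24 07:55 RJY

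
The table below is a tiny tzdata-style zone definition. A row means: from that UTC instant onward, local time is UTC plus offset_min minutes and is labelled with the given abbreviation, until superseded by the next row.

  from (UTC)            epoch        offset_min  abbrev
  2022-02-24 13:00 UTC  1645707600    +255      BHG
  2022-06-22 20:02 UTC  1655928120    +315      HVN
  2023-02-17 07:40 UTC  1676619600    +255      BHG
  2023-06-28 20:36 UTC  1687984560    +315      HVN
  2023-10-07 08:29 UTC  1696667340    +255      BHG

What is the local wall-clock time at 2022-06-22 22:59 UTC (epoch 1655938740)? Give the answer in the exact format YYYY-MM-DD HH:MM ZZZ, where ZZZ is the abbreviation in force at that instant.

Query: 2022-06-22 22:59 UTC
Rule 2/5 (HVN, +05:15): 2022-06-22 20:02 UTC ≤ query < 2023-02-17 07:40 UTC
22·60 + 59 + 315 = 1694 min
1694 = 1·1440 + 254; 254 = 4·60 + 14 → 04:14, 2022-06-22 + 1 day = 2022-06-23
→ 2022-06-23 04:14 HVN

2022-06-23 04:14 HVN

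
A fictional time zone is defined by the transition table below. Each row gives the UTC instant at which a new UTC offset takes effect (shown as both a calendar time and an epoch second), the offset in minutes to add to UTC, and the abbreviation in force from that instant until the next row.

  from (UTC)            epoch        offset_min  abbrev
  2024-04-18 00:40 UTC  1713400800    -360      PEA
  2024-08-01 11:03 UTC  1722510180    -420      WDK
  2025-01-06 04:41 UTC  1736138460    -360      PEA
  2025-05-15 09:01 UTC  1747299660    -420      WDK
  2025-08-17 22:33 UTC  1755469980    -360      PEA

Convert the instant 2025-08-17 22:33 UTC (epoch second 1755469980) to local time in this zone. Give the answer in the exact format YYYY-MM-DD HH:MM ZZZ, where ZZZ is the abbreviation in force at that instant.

2025-08-17 16:33 PEA

Query: 2025-08-17 22:33 UTC
Rule 5/5 (PEA, -06:00): 2025-08-17 22:33 UTC ≤ query < +∞
22·60 + 33 - 360 = 993 min
993 = 0·1440 + 993; 993 = 16·60 + 33 → 16:33, same day
→ 2025-08-17 16:33 PEA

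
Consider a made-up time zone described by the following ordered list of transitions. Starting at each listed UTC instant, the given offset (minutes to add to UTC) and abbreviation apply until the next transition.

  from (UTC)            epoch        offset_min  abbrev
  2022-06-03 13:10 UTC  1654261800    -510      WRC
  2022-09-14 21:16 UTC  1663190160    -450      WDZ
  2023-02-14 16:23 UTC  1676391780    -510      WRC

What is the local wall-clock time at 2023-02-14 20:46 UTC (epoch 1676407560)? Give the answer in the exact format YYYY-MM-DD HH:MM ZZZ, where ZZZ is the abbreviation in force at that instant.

Query: 2023-02-14 20:46 UTC
Rule 3/3 (WRC, -08:30): 2023-02-14 16:23 UTC ≤ query < +∞
20·60 + 46 - 510 = 736 min
736 = 0·1440 + 736; 736 = 12·60 + 16 → 12:16, same day
→ 2023-02-14 12:16 WRC

2023-02-14 12:16 WRC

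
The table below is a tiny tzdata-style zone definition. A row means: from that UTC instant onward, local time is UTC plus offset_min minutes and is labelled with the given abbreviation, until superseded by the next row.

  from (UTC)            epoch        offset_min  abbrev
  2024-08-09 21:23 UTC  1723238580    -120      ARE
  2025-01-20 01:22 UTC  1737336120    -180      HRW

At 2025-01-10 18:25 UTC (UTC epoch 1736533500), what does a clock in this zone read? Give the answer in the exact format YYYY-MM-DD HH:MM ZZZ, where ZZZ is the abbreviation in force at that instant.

2025-01-10 16:25 ARE

Query: 2025-01-10 18:25 UTC
Rule 1/2 (ARE, -02:00): 2024-08-09 21:23 UTC ≤ query < 2025-01-20 01:22 UTC
18·60 + 25 - 120 = 985 min
985 = 0·1440 + 985; 985 = 16·60 + 25 → 16:25, same day
→ 2025-01-10 16:25 ARE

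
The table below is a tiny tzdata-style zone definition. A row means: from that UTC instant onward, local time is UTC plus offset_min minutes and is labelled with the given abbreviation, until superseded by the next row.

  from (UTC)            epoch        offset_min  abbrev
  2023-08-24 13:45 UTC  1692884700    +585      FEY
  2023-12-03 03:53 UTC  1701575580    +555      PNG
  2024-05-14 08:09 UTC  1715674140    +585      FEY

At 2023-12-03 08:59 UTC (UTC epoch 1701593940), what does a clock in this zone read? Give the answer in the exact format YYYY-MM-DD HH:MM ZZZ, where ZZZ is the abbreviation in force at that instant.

Query: 2023-12-03 08:59 UTC
Rule 2/3 (PNG, +09:15): 2023-12-03 03:53 UTC ≤ query < 2024-05-14 08:09 UTC
8·60 + 59 + 555 = 1094 min
1094 = 0·1440 + 1094; 1094 = 18·60 + 14 → 18:14, same day
→ 2023-12-03 18:14 PNG

2023-12-03 18:14 PNG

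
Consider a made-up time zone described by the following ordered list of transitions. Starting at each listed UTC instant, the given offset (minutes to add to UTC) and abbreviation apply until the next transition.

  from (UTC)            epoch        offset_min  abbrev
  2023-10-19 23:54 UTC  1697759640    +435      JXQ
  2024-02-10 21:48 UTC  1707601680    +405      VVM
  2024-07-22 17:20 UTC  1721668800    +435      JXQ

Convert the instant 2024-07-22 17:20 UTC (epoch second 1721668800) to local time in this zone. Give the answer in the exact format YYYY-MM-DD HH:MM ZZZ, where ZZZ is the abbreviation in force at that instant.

Query: 2024-07-22 17:20 UTC
Rule 3/3 (JXQ, +07:15): 2024-07-22 17:20 UTC ≤ query < +∞
17·60 + 20 + 435 = 1475 min
1475 = 1·1440 + 35; 35 = 0·60 + 35 → 00:35, 2024-07-22 + 1 day = 2024-07-23
→ 2024-07-23 00:35 JXQ

2024-07-23 00:35 JXQ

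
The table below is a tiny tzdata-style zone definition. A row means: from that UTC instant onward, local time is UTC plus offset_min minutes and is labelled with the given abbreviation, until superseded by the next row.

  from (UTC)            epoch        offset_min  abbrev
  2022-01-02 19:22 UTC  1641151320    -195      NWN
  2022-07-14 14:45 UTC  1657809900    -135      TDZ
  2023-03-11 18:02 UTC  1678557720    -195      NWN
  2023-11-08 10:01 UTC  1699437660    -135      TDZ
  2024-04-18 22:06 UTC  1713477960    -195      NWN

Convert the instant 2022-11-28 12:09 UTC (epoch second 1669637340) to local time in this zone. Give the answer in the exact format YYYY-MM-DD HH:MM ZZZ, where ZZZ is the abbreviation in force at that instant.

2022-11-28 09:54 TDZ

Query: 2022-11-28 12:09 UTC
Rule 2/5 (TDZ, -02:15): 2022-07-14 14:45 UTC ≤ query < 2023-03-11 18:02 UTC
12·60 + 9 - 135 = 594 min
594 = 0·1440 + 594; 594 = 9·60 + 54 → 09:54, same day
→ 2022-11-28 09:54 TDZ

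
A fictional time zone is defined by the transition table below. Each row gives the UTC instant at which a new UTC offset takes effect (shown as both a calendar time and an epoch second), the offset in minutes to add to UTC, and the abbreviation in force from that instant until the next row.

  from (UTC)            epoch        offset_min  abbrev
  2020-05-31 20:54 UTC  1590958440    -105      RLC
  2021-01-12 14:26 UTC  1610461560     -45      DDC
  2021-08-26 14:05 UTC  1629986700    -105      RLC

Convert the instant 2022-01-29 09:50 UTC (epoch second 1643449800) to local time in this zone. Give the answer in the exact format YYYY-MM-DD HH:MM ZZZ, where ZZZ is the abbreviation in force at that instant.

2022-01-29 08:05 RLC

Query: 2022-01-29 09:50 UTC
Rule 3/3 (RLC, -01:45): 2021-08-26 14:05 UTC ≤ query < +∞
9·60 + 50 - 105 = 485 min
485 = 0·1440 + 485; 485 = 8·60 + 5 → 08:05, same day
→ 2022-01-29 08:05 RLC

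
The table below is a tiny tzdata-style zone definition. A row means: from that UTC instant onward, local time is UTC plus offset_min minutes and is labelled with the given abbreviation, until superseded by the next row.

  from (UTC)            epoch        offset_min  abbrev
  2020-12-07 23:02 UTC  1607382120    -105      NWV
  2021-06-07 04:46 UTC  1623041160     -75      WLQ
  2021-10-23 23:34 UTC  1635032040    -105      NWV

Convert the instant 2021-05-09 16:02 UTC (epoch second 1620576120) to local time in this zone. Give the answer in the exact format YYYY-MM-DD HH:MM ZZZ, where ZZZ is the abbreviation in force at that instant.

Query: 2021-05-09 16:02 UTC
Rule 1/3 (NWV, -01:45): 2020-12-07 23:02 UTC ≤ query < 2021-06-07 04:46 UTC
16·60 + 2 - 105 = 857 min
857 = 0·1440 + 857; 857 = 14·60 + 17 → 14:17, same day
→ 2021-05-09 14:17 NWV

2021-05-09 14:17 NWV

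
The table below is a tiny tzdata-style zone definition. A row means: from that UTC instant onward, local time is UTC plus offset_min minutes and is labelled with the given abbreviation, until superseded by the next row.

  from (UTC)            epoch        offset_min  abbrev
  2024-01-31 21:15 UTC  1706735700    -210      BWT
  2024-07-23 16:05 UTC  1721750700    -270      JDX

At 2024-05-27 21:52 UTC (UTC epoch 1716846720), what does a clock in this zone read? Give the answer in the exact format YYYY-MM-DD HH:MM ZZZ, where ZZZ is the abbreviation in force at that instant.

Query: 2024-05-27 21:52 UTC
Rule 1/2 (BWT, -03:30): 2024-01-31 21:15 UTC ≤ query < 2024-07-23 16:05 UTC
21·60 + 52 - 210 = 1102 min
1102 = 0·1440 + 1102; 1102 = 18·60 + 22 → 18:22, same day
→ 2024-05-27 18:22 BWT

2024-05-27 18:22 BWT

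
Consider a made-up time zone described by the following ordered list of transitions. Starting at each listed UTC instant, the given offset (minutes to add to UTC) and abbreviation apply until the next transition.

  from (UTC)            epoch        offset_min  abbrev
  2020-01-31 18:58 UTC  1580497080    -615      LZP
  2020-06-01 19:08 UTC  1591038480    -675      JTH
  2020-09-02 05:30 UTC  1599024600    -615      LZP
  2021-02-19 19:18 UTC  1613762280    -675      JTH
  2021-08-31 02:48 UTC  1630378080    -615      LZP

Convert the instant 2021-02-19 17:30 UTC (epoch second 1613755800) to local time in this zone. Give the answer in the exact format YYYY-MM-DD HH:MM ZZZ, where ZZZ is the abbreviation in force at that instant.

Query: 2021-02-19 17:30 UTC
Rule 3/5 (LZP, -10:15): 2020-09-02 05:30 UTC ≤ query < 2021-02-19 19:18 UTC
17·60 + 30 - 615 = 435 min
435 = 0·1440 + 435; 435 = 7·60 + 15 → 07:15, same day
→ 2021-02-19 07:15 LZP

2021-02-19 07:15 LZP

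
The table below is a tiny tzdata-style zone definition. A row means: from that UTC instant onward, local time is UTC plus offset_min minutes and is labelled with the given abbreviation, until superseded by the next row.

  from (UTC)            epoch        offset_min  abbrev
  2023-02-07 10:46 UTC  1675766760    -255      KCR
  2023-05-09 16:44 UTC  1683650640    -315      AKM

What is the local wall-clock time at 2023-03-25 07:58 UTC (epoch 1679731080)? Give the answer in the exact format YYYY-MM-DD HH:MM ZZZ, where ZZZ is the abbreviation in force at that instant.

Query: 2023-03-25 07:58 UTC
Rule 1/2 (KCR, -04:15): 2023-02-07 10:46 UTC ≤ query < 2023-05-09 16:44 UTC
7·60 + 58 - 255 = 223 min
223 = 0·1440 + 223; 223 = 3·60 + 43 → 03:43, same day
→ 2023-03-25 03:43 KCR

2023-03-25 03:43 KCR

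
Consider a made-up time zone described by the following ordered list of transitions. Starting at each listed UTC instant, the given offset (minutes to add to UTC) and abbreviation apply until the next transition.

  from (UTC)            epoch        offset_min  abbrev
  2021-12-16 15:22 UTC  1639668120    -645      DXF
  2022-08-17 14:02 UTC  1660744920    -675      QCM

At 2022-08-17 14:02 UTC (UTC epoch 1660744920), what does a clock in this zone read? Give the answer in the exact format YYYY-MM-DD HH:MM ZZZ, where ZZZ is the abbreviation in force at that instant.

Query: 2022-08-17 14:02 UTC
Rule 2/2 (QCM, -11:15): 2022-08-17 14:02 UTC ≤ query < +∞
14·60 + 2 - 675 = 167 min
167 = 0·1440 + 167; 167 = 2·60 + 47 → 02:47, same day
→ 2022-08-17 02:47 QCM

2022-08-17 02:47 QCM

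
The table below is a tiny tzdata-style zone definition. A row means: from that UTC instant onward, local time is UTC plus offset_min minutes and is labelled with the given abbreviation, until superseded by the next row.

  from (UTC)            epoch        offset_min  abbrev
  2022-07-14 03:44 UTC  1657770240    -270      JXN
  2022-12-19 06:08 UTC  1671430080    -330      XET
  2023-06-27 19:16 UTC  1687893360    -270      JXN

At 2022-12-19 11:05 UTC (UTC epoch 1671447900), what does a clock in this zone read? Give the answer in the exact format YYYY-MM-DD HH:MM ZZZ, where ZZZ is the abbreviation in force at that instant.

Query: 2022-12-19 11:05 UTC
Rule 2/3 (XET, -05:30): 2022-12-19 06:08 UTC ≤ query < 2023-06-27 19:16 UTC
11·60 + 5 - 330 = 335 min
335 = 0·1440 + 335; 335 = 5·60 + 35 → 05:35, same day
→ 2022-12-19 05:35 XET

2022-12-19 05:35 XET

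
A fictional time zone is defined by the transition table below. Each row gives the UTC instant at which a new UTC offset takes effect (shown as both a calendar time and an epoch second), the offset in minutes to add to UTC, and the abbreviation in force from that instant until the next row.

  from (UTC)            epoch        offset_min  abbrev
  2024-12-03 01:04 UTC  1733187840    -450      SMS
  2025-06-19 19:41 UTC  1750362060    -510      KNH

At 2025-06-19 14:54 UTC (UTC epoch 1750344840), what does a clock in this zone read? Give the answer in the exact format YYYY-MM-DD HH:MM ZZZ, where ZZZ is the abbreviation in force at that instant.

2025-06-19 07:24 SMS

Query: 2025-06-19 14:54 UTC
Rule 1/2 (SMS, -07:30): 2024-12-03 01:04 UTC ≤ query < 2025-06-19 19:41 UTC
14·60 + 54 - 450 = 444 min
444 = 0·1440 + 444; 444 = 7·60 + 24 → 07:24, same day
→ 2025-06-19 07:24 SMS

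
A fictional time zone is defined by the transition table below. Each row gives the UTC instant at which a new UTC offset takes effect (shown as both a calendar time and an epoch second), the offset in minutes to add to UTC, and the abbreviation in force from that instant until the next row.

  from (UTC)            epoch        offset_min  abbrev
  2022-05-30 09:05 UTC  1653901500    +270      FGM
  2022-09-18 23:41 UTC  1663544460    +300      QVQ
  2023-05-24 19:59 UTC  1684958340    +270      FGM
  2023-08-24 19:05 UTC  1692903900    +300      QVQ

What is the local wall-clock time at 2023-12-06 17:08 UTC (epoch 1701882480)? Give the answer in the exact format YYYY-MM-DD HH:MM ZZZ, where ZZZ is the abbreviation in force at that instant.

2023-12-06 22:08 QVQ

Query: 2023-12-06 17:08 UTC
Rule 4/4 (QVQ, +05:00): 2023-08-24 19:05 UTC ≤ query < +∞
17·60 + 8 + 300 = 1328 min
1328 = 0·1440 + 1328; 1328 = 22·60 + 8 → 22:08, same day
→ 2023-12-06 22:08 QVQ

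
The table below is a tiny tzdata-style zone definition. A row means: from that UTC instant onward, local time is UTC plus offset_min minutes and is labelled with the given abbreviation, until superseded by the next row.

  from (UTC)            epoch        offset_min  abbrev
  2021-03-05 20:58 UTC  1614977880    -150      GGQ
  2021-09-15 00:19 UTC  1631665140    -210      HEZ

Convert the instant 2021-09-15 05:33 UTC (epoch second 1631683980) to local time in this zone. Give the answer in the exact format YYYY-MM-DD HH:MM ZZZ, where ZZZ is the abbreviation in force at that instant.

2021-09-15 02:03 HEZ

Query: 2021-09-15 05:33 UTC
Rule 2/2 (HEZ, -03:30): 2021-09-15 00:19 UTC ≤ query < +∞
5·60 + 33 - 210 = 123 min
123 = 0·1440 + 123; 123 = 2·60 + 3 → 02:03, same day
→ 2021-09-15 02:03 HEZ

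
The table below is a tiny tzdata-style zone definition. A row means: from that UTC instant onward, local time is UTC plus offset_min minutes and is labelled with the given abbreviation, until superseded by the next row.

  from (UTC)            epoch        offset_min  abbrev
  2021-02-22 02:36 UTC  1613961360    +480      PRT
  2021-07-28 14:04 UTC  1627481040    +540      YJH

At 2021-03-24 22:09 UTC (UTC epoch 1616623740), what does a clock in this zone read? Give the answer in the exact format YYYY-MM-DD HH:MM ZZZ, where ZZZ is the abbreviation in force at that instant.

Query: 2021-03-24 22:09 UTC
Rule 1/2 (PRT, +08:00): 2021-02-22 02:36 UTC ≤ query < 2021-07-28 14:04 UTC
22·60 + 9 + 480 = 1809 min
1809 = 1·1440 + 369; 369 = 6·60 + 9 → 06:09, 2021-03-24 + 1 day = 2021-03-25
→ 2021-03-25 06:09 PRT

2021-03-25 06:09 PRT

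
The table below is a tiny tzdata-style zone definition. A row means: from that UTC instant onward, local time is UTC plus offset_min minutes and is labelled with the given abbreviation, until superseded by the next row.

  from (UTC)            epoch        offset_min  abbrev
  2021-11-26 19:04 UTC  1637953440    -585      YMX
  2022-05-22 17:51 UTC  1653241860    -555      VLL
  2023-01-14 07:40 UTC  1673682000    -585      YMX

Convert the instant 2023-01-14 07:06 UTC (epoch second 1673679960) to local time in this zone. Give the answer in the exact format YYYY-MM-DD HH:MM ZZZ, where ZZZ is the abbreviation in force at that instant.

Query: 2023-01-14 07:06 UTC
Rule 2/3 (VLL, -09:15): 2022-05-22 17:51 UTC ≤ query < 2023-01-14 07:40 UTC
7·60 + 6 - 555 = -129 min
-129 = -1·1440 + 1311; 1311 = 21·60 + 51 → 21:51, 2023-01-14 - 1 day = 2023-01-13
→ 2023-01-13 21:51 VLL

2023-01-13 21:51 VLL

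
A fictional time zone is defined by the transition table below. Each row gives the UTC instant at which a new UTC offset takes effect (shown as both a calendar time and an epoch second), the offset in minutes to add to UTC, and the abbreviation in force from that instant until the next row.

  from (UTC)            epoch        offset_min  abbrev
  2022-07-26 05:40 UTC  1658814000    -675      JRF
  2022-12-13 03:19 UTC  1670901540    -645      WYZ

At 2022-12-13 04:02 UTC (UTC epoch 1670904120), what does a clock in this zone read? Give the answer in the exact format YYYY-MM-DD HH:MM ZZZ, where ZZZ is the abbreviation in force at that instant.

2022-12-12 17:17 WYZ

Query: 2022-12-13 04:02 UTC
Rule 2/2 (WYZ, -10:45): 2022-12-13 03:19 UTC ≤ query < +∞
4·60 + 2 - 645 = -403 min
-403 = -1·1440 + 1037; 1037 = 17·60 + 17 → 17:17, 2022-12-13 - 1 day = 2022-12-12
→ 2022-12-12 17:17 WYZ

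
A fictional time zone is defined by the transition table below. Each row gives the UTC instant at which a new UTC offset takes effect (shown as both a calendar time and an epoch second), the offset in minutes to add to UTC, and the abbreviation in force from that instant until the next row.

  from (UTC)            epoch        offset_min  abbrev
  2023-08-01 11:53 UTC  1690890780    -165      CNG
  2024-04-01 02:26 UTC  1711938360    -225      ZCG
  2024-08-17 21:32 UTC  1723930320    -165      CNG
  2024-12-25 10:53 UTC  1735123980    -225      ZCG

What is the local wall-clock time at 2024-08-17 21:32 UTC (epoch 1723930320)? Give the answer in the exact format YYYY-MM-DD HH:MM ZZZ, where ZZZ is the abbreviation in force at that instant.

Query: 2024-08-17 21:32 UTC
Rule 3/4 (CNG, -02:45): 2024-08-17 21:32 UTC ≤ query < 2024-12-25 10:53 UTC
21·60 + 32 - 165 = 1127 min
1127 = 0·1440 + 1127; 1127 = 18·60 + 47 → 18:47, same day
→ 2024-08-17 18:47 CNG

2024-08-17 18:47 CNG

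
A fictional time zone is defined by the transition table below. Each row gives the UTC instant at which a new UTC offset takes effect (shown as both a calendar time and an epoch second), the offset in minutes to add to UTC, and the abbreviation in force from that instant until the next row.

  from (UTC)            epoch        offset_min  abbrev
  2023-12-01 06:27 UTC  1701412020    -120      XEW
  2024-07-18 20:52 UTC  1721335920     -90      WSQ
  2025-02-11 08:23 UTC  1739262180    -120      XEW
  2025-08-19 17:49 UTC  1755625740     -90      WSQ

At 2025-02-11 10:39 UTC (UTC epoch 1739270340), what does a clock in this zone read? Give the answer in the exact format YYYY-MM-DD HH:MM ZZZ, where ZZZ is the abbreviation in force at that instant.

Query: 2025-02-11 10:39 UTC
Rule 3/4 (XEW, -02:00): 2025-02-11 08:23 UTC ≤ query < 2025-08-19 17:49 UTC
10·60 + 39 - 120 = 519 min
519 = 0·1440 + 519; 519 = 8·60 + 39 → 08:39, same day
→ 2025-02-11 08:39 XEW

2025-02-11 08:39 XEW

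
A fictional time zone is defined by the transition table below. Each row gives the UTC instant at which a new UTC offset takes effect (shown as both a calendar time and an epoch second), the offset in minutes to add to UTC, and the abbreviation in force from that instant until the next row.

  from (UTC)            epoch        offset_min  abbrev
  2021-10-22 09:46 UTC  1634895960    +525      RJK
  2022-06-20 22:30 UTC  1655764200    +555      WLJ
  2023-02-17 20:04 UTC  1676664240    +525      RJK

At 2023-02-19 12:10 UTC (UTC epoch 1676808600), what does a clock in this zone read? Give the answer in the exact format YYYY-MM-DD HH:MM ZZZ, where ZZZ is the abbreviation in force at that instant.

Query: 2023-02-19 12:10 UTC
Rule 3/3 (RJK, +08:45): 2023-02-17 20:04 UTC ≤ query < +∞
12·60 + 10 + 525 = 1255 min
1255 = 0·1440 + 1255; 1255 = 20·60 + 55 → 20:55, same day
→ 2023-02-19 20:55 RJK

2023-02-19 20:55 RJK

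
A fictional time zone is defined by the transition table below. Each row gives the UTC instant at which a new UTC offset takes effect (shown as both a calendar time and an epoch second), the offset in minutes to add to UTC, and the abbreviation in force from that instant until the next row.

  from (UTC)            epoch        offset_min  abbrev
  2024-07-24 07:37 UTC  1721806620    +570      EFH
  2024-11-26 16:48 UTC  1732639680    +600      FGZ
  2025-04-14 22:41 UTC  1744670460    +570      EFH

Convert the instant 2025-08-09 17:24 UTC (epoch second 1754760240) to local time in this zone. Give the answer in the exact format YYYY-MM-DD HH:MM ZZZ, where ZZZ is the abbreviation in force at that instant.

Query: 2025-08-09 17:24 UTC
Rule 3/3 (EFH, +09:30): 2025-04-14 22:41 UTC ≤ query < +∞
17·60 + 24 + 570 = 1614 min
1614 = 1·1440 + 174; 174 = 2·60 + 54 → 02:54, 2025-08-09 + 1 day = 2025-08-10
→ 2025-08-10 02:54 EFH

2025-08-10 02:54 EFH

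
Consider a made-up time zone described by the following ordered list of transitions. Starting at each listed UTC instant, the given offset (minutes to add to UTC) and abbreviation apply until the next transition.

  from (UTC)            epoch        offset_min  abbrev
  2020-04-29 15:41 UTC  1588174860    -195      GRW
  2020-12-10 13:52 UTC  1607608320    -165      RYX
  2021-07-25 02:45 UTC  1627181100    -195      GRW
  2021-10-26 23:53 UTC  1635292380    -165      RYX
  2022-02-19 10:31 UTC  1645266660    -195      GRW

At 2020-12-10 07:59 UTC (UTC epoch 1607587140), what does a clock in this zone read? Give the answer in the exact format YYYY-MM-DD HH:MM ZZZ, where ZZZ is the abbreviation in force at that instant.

2020-12-10 04:44 GRW

Query: 2020-12-10 07:59 UTC
Rule 1/5 (GRW, -03:15): 2020-04-29 15:41 UTC ≤ query < 2020-12-10 13:52 UTC
7·60 + 59 - 195 = 284 min
284 = 0·1440 + 284; 284 = 4·60 + 44 → 04:44, same day
→ 2020-12-10 04:44 GRW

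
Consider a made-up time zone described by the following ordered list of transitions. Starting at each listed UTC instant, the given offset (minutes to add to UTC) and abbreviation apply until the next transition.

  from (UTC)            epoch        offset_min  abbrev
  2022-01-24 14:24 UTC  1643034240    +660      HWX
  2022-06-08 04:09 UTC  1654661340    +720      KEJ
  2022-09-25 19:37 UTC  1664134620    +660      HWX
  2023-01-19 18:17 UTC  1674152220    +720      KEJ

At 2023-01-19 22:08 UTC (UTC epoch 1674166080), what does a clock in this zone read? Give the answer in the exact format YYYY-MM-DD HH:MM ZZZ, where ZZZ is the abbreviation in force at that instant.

2023-01-20 10:08 KEJ

Query: 2023-01-19 22:08 UTC
Rule 4/4 (KEJ, +12:00): 2023-01-19 18:17 UTC ≤ query < +∞
22·60 + 8 + 720 = 2048 min
2048 = 1·1440 + 608; 608 = 10·60 + 8 → 10:08, 2023-01-19 + 1 day = 2023-01-20
→ 2023-01-20 10:08 KEJ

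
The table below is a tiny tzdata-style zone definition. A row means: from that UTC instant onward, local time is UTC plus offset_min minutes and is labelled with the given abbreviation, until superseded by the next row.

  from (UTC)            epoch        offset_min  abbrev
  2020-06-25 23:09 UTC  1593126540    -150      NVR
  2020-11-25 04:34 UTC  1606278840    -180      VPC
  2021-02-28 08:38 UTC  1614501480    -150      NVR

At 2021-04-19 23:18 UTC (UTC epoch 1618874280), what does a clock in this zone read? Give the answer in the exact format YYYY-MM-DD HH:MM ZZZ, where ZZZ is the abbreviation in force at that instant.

2021-04-19 20:48 NVR

Query: 2021-04-19 23:18 UTC
Rule 3/3 (NVR, -02:30): 2021-02-28 08:38 UTC ≤ query < +∞
23·60 + 18 - 150 = 1248 min
1248 = 0·1440 + 1248; 1248 = 20·60 + 48 → 20:48, same day
→ 2021-04-19 20:48 NVR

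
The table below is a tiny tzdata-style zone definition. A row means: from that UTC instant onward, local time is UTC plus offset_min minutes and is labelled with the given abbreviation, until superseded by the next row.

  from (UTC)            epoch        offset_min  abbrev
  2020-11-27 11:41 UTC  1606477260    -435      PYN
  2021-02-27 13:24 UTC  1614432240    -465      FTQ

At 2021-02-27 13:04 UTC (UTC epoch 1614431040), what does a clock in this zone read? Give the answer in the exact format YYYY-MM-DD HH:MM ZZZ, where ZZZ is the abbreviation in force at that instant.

Query: 2021-02-27 13:04 UTC
Rule 1/2 (PYN, -07:15): 2020-11-27 11:41 UTC ≤ query < 2021-02-27 13:24 UTC
13·60 + 4 - 435 = 349 min
349 = 0·1440 + 349; 349 = 5·60 + 49 → 05:49, same day
→ 2021-02-27 05:49 PYN

2021-02-27 05:49 PYN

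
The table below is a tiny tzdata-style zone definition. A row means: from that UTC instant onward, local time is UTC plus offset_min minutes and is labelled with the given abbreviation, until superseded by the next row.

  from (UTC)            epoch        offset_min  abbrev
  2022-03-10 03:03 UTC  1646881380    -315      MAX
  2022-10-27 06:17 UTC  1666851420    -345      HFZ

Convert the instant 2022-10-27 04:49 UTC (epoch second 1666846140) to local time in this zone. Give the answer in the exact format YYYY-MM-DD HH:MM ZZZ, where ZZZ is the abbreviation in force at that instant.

Query: 2022-10-27 04:49 UTC
Rule 1/2 (MAX, -05:15): 2022-03-10 03:03 UTC ≤ query < 2022-10-27 06:17 UTC
4·60 + 49 - 315 = -26 min
-26 = -1·1440 + 1414; 1414 = 23·60 + 34 → 23:34, 2022-10-27 - 1 day = 2022-10-26
→ 2022-10-26 23:34 MAX

2022-10-26 23:34 MAX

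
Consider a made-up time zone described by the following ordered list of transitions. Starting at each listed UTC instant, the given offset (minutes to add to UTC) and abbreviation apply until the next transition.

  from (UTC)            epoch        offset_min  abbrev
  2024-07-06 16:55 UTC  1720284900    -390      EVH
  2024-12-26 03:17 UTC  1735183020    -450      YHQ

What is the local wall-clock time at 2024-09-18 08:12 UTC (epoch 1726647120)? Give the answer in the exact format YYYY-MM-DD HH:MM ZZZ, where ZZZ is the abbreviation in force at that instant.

2024-09-18 01:42 EVH

Query: 2024-09-18 08:12 UTC
Rule 1/2 (EVH, -06:30): 2024-07-06 16:55 UTC ≤ query < 2024-12-26 03:17 UTC
8·60 + 12 - 390 = 102 min
102 = 0·1440 + 102; 102 = 1·60 + 42 → 01:42, same day
→ 2024-09-18 01:42 EVH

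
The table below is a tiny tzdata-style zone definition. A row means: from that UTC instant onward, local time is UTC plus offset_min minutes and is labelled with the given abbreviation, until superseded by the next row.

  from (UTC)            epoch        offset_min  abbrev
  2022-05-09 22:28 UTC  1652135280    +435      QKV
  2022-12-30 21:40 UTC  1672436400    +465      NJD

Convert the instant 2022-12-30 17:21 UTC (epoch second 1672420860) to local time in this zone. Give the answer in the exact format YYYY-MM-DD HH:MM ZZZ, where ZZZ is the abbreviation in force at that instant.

2022-12-31 00:36 QKV

Query: 2022-12-30 17:21 UTC
Rule 1/2 (QKV, +07:15): 2022-05-09 22:28 UTC ≤ query < 2022-12-30 21:40 UTC
17·60 + 21 + 435 = 1476 min
1476 = 1·1440 + 36; 36 = 0·60 + 36 → 00:36, 2022-12-30 + 1 day = 2022-12-31
→ 2022-12-31 00:36 QKV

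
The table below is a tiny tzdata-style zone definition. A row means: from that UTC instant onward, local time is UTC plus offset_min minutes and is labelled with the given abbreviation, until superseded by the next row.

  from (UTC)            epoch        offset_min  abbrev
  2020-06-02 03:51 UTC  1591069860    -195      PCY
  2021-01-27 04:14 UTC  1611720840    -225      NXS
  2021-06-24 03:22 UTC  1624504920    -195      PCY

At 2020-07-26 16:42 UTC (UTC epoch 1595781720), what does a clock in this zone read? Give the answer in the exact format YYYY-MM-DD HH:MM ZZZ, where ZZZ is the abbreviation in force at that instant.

2020-07-26 13:27 PCY

Query: 2020-07-26 16:42 UTC
Rule 1/3 (PCY, -03:15): 2020-06-02 03:51 UTC ≤ query < 2021-01-27 04:14 UTC
16·60 + 42 - 195 = 807 min
807 = 0·1440 + 807; 807 = 13·60 + 27 → 13:27, same day
→ 2020-07-26 13:27 PCY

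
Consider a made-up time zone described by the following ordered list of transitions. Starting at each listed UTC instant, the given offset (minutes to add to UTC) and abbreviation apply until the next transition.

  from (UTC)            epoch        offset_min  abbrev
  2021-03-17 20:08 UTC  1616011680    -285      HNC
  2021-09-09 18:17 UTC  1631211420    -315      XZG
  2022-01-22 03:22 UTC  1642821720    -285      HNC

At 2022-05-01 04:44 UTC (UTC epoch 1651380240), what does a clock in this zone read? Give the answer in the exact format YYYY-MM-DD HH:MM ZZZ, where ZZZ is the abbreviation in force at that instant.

Query: 2022-05-01 04:44 UTC
Rule 3/3 (HNC, -04:45): 2022-01-22 03:22 UTC ≤ query < +∞
4·60 + 44 - 285 = -1 min
-1 = -1·1440 + 1439; 1439 = 23·60 + 59 → 23:59, 2022-05-01 - 1 day = 2022-04-30
→ 2022-04-30 23:59 HNC

2022-04-30 23:59 HNC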